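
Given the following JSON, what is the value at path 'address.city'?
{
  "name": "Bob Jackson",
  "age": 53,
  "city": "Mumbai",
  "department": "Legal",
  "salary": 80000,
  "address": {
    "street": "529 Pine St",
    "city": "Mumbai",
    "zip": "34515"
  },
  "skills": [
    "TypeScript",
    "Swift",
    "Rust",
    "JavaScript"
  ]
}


Query: address.city
Path: address -> city
Value: Mumbai

Mumbai


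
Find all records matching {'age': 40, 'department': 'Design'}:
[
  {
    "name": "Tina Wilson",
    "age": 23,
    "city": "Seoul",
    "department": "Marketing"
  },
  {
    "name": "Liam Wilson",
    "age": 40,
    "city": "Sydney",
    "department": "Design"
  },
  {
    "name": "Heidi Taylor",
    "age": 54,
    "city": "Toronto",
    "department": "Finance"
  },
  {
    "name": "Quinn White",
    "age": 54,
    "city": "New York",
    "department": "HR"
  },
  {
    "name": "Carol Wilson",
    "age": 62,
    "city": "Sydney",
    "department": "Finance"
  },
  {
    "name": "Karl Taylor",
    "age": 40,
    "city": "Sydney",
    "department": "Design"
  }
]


Search criteria: {'age': 40, 'department': 'Design'}

Checking 6 records:
  Tina Wilson: {age: 23, department: Marketing}
  Liam Wilson: {age: 40, department: Design} <-- MATCH
  Heidi Taylor: {age: 54, department: Finance}
  Quinn White: {age: 54, department: HR}
  Carol Wilson: {age: 62, department: Finance}
  Karl Taylor: {age: 40, department: Design} <-- MATCH

Matches: ["Liam Wilson", "Karl Taylor"]

["Liam Wilson", "Karl Taylor"]


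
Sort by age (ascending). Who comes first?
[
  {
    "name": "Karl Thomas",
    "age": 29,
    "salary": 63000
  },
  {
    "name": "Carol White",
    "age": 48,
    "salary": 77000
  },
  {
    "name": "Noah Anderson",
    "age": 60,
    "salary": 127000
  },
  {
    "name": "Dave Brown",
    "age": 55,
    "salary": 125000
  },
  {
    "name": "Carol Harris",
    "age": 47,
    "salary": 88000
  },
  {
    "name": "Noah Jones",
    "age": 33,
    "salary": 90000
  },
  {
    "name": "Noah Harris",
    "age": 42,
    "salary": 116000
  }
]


Sort by: age (ascending)

Sorted order:
  1. Karl Thomas (age = 29)
  2. Noah Jones (age = 33)
  3. Noah Harris (age = 42)
  4. Carol Harris (age = 47)
  5. Carol White (age = 48)
  6. Dave Brown (age = 55)
  7. Noah Anderson (age = 60)

First: Karl Thomas

Karl Thomas


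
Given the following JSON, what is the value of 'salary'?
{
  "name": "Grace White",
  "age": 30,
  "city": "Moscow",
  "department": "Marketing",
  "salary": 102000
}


Looking up field 'salary'
Value: 102000

102000


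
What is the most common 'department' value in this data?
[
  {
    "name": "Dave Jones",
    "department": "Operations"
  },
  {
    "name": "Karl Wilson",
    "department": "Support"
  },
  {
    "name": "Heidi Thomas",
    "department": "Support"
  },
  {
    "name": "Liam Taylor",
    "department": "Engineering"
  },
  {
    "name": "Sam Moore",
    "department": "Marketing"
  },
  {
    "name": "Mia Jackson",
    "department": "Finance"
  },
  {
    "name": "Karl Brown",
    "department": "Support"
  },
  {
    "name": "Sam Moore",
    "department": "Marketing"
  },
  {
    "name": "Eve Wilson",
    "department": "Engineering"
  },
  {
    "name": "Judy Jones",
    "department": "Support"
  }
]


Counting 'department' values across 10 records:

  Support: 4 ####
  Engineering: 2 ##
  Marketing: 2 ##
  Operations: 1 #
  Finance: 1 #

Most common: Support (4 times)

Support (4 times)


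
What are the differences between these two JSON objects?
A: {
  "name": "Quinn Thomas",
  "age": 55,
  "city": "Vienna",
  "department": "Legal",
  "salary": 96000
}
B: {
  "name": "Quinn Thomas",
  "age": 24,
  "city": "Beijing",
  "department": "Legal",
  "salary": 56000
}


Comparing each field (in key order):
  name: same
  age: DIFFERENT
  city: DIFFERENT
  department: same
  salary: DIFFERENT
Differences:
  age: 55 -> 24
  city: Vienna -> Beijing
  salary: 96000 -> 56000

3 field(s) changed

3 changes: age, city, salary


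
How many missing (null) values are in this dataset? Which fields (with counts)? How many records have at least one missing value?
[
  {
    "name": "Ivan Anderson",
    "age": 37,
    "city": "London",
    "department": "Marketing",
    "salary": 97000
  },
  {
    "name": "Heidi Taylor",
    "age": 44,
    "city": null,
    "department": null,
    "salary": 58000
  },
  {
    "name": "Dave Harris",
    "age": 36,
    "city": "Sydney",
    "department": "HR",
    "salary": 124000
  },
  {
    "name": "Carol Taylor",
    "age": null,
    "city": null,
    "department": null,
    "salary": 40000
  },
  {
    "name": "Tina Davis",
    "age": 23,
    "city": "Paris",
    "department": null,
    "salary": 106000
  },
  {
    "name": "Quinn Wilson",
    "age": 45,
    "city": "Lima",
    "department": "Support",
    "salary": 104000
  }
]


Checking for missing (null) values in 6 records:

  Ivan Anderson: complete
  Heidi Taylor: city, department
  Dave Harris: complete
  Carol Taylor: age, city, department
  Tina Davis: department
  Quinn Wilson: complete

Per field:
  name: 0 missing
  age: 1 missing
  city: 2 missing
  department: 3 missing
  salary: 0 missing

Total missing values: 6
Records with any missing: 3

6 missing values (age: 1, city: 2, department: 3); 3 incomplete records


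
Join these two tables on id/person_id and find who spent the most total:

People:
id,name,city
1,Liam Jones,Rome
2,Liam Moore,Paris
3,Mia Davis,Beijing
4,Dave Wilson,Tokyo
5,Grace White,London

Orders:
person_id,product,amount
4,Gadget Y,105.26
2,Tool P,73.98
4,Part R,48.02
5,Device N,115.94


Join on: people.id = orders.person_id

Joined rows:
  Dave Wilson (Tokyo) bought Gadget Y for $105.26
  Liam Moore (Paris) bought Tool P for $73.98
  Dave Wilson (Tokyo) bought Part R for $48.02
  Grace White (London) bought Device N for $115.94

Total per person:
  Dave Wilson: $153.28
  Grace White: $115.94
  Liam Moore: $73.98

Top spender: Dave Wilson ($153.28)

Dave Wilson ($153.28)


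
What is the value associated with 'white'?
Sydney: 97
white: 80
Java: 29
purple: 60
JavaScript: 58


Looking up key 'white'
Value: 80

80


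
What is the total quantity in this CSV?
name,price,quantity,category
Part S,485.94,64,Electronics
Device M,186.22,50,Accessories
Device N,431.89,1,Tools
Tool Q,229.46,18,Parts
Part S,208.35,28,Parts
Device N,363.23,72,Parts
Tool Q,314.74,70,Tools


Computing total quantity:
Values: [64, 50, 1, 18, 28, 72, 70]
Sum = 303

303


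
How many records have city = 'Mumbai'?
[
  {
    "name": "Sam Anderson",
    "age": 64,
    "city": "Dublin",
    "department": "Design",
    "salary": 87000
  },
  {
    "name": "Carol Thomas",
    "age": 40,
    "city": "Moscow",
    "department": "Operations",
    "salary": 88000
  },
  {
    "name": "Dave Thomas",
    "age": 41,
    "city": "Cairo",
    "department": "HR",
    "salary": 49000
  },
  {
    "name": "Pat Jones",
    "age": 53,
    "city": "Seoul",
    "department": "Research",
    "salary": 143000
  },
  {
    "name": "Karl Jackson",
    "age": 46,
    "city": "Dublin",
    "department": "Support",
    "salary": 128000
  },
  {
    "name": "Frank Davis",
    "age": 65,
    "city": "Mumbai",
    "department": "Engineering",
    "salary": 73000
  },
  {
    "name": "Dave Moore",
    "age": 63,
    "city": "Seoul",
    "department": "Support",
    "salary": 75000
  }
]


Data: 7 records
Condition: city = 'Mumbai'

Checking each record:
  Sam Anderson: Dublin
  Carol Thomas: Moscow
  Dave Thomas: Cairo
  Pat Jones: Seoul
  Karl Jackson: Dublin
  Frank Davis: Mumbai MATCH
  Dave Moore: Seoul

Count: 1

1


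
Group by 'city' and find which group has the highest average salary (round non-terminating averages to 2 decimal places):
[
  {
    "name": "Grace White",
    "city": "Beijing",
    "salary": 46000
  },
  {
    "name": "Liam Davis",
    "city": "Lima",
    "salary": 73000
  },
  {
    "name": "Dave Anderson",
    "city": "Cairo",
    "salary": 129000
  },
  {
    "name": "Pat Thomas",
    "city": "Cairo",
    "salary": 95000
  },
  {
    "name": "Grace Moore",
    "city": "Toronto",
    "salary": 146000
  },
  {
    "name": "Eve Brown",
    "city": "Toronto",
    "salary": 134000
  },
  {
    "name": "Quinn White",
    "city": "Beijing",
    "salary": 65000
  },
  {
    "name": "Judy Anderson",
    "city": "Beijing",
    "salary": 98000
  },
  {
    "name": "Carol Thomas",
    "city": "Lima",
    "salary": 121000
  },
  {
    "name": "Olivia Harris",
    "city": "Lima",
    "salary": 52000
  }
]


Group by: city

Groups:
  Beijing: 3 people, avg salary = 209000/3 ≈ $69666.67
  Cairo: 2 people, avg salary = 224000/2 = $112000
  Lima: 3 people, avg salary = 246000/3 = $82000
  Toronto: 2 people, avg salary = 280000/2 = $140000

Highest average salary: Toronto ($140000)

Toronto ($140000)


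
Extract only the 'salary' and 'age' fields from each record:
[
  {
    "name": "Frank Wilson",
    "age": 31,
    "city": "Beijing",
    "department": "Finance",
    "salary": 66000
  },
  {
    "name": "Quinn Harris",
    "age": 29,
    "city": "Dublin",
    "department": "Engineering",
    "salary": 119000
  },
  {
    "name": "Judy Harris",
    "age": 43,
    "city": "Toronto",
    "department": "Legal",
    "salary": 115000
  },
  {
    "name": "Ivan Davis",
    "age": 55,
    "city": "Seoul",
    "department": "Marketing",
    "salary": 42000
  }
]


Original: 4 records with fields: name, age, city, department, salary
Keep: ['salary', 'age']
Drop: ['name', 'city', 'department']
Result: 4 records, 2 fields each

[
  {
    "salary": 66000,
    "age": 31
  },
  {
    "salary": 119000,
    "age": 29
  },
  {
    "salary": 115000,
    "age": 43
  },
  {
    "salary": 42000,
    "age": 55
  }
]


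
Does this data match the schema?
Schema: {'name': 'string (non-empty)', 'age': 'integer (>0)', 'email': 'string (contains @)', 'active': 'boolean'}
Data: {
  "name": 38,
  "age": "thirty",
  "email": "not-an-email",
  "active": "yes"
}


Validating each field against schema:
  name: FAIL (38 is not a string)
  age: FAIL ("thirty" is not an integer)
  email: FAIL ("not-an-email" does not contain @)
  active: FAIL ("yes" is not a boolean)

Result: INVALID (4 errors: name, age, email, active)

INVALID (4 errors: name, age, email, active)


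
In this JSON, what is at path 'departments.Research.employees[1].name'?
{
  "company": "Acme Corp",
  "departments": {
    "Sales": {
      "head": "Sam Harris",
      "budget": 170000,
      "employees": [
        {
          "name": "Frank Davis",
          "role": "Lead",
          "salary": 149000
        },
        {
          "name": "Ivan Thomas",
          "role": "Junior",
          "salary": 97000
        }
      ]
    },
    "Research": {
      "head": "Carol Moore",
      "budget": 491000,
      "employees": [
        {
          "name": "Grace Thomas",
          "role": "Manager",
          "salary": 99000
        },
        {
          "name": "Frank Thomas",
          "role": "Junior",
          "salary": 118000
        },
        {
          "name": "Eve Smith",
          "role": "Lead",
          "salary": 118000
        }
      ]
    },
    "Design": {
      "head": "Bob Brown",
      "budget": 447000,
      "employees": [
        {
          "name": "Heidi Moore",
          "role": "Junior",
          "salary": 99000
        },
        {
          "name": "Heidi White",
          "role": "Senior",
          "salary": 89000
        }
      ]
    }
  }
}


Path: departments.Research.employees[1].name

Navigate:
  -> departments
  -> Research
  -> employees[1].name = 'Frank Thomas'

Frank Thomas


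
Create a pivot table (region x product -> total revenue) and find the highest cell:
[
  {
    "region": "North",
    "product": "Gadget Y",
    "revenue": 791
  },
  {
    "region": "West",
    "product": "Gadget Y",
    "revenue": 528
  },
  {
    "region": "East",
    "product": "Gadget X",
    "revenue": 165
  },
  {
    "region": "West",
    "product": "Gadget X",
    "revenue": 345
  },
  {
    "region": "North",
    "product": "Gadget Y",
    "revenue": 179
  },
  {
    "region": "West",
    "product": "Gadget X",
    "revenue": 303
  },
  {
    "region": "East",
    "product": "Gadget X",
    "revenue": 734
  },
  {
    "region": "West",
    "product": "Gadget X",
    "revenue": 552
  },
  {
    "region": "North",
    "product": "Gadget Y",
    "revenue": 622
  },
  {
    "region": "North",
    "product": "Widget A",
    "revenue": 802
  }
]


Pivot: region (rows) x product (columns) -> total revenue

     Gadget X      Gadget Y      Widget A    
East           899             0             0  
North            0          1592           802  
West          1200           528             0  

Highest: North / Gadget Y = $1592

North / Gadget Y = $1592


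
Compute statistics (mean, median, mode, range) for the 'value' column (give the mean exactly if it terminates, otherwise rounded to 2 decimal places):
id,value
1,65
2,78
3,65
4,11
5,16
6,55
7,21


Data: [65, 78, 65, 11, 16, 55, 21]
Count: 7
Sum: 311
Mean: 311/7 ≈ 44.43 (rounded to 2 decimal places)
Sorted: [11, 16, 21, 55, 65, 65, 78]
Median: 55.0
Mode: 65 (2 times)
Range: 78 - 11 = 67
Min: 11, Max: 78

mean≈44.43, median=55.0, mode=65, range=67


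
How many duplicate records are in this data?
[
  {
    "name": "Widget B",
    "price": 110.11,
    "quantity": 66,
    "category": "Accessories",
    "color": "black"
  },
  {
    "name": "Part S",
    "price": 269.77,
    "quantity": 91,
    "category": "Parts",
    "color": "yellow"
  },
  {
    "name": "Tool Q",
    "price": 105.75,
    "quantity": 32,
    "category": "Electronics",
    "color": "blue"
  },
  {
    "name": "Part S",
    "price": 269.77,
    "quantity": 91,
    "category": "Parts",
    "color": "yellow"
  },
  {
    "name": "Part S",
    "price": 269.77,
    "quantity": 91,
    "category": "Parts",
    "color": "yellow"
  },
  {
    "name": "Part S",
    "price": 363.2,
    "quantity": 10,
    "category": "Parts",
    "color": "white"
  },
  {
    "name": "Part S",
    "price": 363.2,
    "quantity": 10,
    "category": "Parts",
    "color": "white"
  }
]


Checking 7 records for duplicates:

  Row 1: Widget B ($110.11, qty 66)
  Row 2: Part S ($269.77, qty 91)
  Row 3: Tool Q ($105.75, qty 32)
  Row 4: Part S ($269.77, qty 91) <-- DUPLICATE
  Row 5: Part S ($269.77, qty 91) <-- DUPLICATE
  Row 6: Part S ($363.2, qty 10)
  Row 7: Part S ($363.2, qty 10) <-- DUPLICATE

Duplicates found: 3
Unique records: 4

3 duplicates, 4 unique


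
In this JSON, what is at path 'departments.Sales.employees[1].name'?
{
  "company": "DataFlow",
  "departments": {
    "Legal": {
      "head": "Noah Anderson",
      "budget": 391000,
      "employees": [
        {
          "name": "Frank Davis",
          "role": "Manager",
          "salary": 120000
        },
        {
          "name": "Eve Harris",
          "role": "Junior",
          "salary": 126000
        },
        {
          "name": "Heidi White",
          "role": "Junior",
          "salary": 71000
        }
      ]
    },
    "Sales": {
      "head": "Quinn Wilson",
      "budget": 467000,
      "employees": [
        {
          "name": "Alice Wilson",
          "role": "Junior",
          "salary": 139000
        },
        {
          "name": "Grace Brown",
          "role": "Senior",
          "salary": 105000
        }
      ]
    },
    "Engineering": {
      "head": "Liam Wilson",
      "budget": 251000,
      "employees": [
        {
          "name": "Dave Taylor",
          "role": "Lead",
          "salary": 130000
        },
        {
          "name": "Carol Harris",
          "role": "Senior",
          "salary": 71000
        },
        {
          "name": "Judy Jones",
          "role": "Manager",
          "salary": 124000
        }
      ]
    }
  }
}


Path: departments.Sales.employees[1].name

Navigate:
  -> departments
  -> Sales
  -> employees[1].name = 'Grace Brown'

Grace Brown


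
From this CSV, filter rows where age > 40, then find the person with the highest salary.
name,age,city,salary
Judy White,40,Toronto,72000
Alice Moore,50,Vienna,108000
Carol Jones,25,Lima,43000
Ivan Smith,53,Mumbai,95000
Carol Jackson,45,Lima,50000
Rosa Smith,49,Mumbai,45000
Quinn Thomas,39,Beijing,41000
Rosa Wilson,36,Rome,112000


Filter: age > 40
Sort by: salary (descending)

Filtered records (4):
  Alice Moore, age 50, salary $108000
  Ivan Smith, age 53, salary $95000
  Carol Jackson, age 45, salary $50000
  Rosa Smith, age 49, salary $45000

Highest salary: Alice Moore ($108000)

Alice Moore


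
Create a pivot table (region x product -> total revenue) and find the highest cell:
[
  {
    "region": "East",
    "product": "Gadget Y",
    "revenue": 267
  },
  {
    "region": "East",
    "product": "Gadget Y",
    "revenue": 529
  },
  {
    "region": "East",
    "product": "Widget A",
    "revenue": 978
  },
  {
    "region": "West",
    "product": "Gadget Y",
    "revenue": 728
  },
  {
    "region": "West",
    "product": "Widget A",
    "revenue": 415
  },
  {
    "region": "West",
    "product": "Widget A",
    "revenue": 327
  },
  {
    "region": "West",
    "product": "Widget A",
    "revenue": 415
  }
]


Pivot: region (rows) x product (columns) -> total revenue

     Gadget Y      Widget A    
East           796           978  
West           728          1157  

Highest: West / Widget A = $1157

West / Widget A = $1157


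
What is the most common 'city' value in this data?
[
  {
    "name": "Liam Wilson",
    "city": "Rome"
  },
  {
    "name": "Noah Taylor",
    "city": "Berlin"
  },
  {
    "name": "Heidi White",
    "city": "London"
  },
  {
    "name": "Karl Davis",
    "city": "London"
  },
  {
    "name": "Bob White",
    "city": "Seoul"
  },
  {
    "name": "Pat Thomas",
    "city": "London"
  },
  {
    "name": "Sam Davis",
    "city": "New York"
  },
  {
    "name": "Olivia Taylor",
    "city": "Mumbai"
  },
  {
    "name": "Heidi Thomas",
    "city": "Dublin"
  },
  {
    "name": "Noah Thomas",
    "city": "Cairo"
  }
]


Counting 'city' values across 10 records:

  London: 3 ###
  Rome: 1 #
  Berlin: 1 #
  Seoul: 1 #
  New York: 1 #
  Mumbai: 1 #
  Dublin: 1 #
  Cairo: 1 #

Most common: London (3 times)

London (3 times)


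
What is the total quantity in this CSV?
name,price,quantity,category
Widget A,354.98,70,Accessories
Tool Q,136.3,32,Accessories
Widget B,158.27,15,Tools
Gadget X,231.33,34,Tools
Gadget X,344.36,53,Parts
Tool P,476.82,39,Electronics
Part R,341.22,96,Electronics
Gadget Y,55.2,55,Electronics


Computing total quantity:
Values: [70, 32, 15, 34, 53, 39, 96, 55]
Sum = 394

394


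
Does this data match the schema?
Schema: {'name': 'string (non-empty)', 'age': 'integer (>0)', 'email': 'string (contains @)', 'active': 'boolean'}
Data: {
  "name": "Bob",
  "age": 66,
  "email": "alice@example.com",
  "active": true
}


Validating each field against schema:
  name: OK (non-empty string)
  age: OK (positive integer)
  email: OK (string with @)
  active: OK (boolean)

Result: VALID

VALID


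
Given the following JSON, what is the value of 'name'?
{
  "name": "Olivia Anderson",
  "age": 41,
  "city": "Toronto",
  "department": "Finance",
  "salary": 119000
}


Looking up field 'name'
Value: Olivia Anderson

Olivia Anderson


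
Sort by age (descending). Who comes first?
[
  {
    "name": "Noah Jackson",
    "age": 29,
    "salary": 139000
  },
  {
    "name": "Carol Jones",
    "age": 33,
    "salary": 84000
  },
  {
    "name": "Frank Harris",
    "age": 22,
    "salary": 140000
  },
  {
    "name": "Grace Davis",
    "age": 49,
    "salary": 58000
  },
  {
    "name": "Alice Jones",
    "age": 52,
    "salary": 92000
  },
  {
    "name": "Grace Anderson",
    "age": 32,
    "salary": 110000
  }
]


Sort by: age (descending)

Sorted order:
  1. Alice Jones (age = 52)
  2. Grace Davis (age = 49)
  3. Carol Jones (age = 33)
  4. Grace Anderson (age = 32)
  5. Noah Jackson (age = 29)
  6. Frank Harris (age = 22)

First: Alice Jones

Alice Jones


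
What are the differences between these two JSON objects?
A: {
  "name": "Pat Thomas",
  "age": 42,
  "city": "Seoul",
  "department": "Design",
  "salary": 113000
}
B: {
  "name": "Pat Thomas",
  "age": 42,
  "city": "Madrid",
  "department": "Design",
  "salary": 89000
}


Comparing each field (in key order):
  name: same
  age: same
  city: DIFFERENT
  department: same
  salary: DIFFERENT
Differences:
  city: Seoul -> Madrid
  salary: 113000 -> 89000

2 field(s) changed

2 changes: city, salary


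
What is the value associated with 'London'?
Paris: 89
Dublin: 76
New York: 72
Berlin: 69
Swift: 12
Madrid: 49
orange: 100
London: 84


Looking up key 'London'
Value: 84

84


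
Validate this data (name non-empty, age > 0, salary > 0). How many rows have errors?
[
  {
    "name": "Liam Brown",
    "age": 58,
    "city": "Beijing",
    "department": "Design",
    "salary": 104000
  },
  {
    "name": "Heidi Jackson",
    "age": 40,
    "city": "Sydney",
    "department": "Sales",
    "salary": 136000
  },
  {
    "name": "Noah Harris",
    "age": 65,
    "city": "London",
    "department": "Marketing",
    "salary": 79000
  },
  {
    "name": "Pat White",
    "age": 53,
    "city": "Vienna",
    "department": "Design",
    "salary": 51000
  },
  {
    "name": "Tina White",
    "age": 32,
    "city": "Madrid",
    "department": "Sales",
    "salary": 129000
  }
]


Validating 5 records:
Rules: name non-empty, age > 0, salary > 0

  Row 1 (Liam Brown): OK
  Row 2 (Heidi Jackson): OK
  Row 3 (Noah Harris): OK
  Row 4 (Pat White): OK
  Row 5 (Tina White): OK

Total errors: 0

0 errors


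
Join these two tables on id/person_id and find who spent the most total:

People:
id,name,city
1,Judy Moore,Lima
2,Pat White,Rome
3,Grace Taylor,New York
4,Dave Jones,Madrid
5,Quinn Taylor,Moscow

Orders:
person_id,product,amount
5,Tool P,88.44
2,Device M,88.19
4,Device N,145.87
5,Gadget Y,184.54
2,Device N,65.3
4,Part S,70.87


Join on: people.id = orders.person_id

Joined rows:
  Quinn Taylor (Moscow) bought Tool P for $88.44
  Pat White (Rome) bought Device M for $88.19
  Dave Jones (Madrid) bought Device N for $145.87
  Quinn Taylor (Moscow) bought Gadget Y for $184.54
  Pat White (Rome) bought Device N for $65.3
  Dave Jones (Madrid) bought Part S for $70.87

Total per person:
  Quinn Taylor: $272.98
  Dave Jones: $216.74
  Pat White: $153.49

Top spender: Quinn Taylor ($272.98)

Quinn Taylor ($272.98)


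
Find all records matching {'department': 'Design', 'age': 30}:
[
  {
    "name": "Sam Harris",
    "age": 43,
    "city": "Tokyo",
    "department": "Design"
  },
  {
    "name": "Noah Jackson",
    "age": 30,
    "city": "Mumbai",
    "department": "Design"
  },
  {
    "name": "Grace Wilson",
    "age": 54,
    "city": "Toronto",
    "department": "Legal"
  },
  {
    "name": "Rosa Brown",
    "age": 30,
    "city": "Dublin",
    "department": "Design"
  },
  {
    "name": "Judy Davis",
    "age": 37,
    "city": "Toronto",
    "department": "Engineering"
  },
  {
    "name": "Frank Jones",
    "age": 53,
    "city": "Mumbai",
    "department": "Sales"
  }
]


Search criteria: {'department': 'Design', 'age': 30}

Checking 6 records:
  Sam Harris: {department: Design, age: 43}
  Noah Jackson: {department: Design, age: 30} <-- MATCH
  Grace Wilson: {department: Legal, age: 54}
  Rosa Brown: {department: Design, age: 30} <-- MATCH
  Judy Davis: {department: Engineering, age: 37}
  Frank Jones: {department: Sales, age: 53}

Matches: ["Noah Jackson", "Rosa Brown"]

["Noah Jackson", "Rosa Brown"]


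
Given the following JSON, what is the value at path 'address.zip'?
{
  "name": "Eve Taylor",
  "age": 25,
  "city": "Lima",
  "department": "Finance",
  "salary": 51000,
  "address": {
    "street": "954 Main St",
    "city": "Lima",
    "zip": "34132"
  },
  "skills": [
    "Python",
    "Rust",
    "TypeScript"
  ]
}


Query: address.zip
Path: address -> zip
Value: 34132

34132


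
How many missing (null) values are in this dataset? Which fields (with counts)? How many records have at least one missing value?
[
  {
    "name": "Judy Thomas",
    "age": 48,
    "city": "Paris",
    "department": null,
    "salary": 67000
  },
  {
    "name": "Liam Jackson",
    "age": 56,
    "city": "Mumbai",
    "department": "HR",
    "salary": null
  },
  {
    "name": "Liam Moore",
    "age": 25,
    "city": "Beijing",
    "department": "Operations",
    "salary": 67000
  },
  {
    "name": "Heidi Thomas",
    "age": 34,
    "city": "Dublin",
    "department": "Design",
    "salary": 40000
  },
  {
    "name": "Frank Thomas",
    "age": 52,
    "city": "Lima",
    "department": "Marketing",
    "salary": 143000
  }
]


Checking for missing (null) values in 5 records:

  Judy Thomas: department
  Liam Jackson: salary
  Liam Moore: complete
  Heidi Thomas: complete
  Frank Thomas: complete

Per field:
  name: 0 missing
  age: 0 missing
  city: 0 missing
  department: 1 missing
  salary: 1 missing

Total missing values: 2
Records with any missing: 2

2 missing values (department: 1, salary: 1); 2 incomplete records


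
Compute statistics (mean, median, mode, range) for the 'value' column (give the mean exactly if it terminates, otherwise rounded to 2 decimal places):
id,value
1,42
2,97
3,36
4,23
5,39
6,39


Data: [42, 97, 36, 23, 39, 39]
Count: 6
Sum: 276
Mean: 276/6 = 46
Sorted: [23, 36, 39, 39, 42, 97]
Median: 39.0
Mode: 39 (2 times)
Range: 97 - 23 = 74
Min: 23, Max: 97

mean=46, median=39.0, mode=39, range=74


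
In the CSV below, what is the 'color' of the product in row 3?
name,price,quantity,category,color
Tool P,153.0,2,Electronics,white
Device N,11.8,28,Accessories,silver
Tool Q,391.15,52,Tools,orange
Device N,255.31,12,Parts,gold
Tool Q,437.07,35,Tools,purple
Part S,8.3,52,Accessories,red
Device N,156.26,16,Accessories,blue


Query: Row 3 ('Tool Q'), column 'color'
Value: orange

orange


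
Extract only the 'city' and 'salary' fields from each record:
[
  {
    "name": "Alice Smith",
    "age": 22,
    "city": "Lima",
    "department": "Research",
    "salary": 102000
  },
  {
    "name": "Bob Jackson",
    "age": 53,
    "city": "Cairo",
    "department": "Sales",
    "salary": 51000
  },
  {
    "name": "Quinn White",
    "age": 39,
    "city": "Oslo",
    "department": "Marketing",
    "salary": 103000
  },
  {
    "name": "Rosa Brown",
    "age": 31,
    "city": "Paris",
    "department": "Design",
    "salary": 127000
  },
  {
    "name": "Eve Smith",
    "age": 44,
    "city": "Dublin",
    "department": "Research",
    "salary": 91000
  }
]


Original: 5 records with fields: name, age, city, department, salary
Keep: ['city', 'salary']
Drop: ['name', 'age', 'department']
Result: 5 records, 2 fields each

[
  {
    "city": "Lima",
    "salary": 102000
  },
  {
    "city": "Cairo",
    "salary": 51000
  },
  {
    "city": "Oslo",
    "salary": 103000
  },
  {
    "city": "Paris",
    "salary": 127000
  },
  {
    "city": "Dublin",
    "salary": 91000
  }
]


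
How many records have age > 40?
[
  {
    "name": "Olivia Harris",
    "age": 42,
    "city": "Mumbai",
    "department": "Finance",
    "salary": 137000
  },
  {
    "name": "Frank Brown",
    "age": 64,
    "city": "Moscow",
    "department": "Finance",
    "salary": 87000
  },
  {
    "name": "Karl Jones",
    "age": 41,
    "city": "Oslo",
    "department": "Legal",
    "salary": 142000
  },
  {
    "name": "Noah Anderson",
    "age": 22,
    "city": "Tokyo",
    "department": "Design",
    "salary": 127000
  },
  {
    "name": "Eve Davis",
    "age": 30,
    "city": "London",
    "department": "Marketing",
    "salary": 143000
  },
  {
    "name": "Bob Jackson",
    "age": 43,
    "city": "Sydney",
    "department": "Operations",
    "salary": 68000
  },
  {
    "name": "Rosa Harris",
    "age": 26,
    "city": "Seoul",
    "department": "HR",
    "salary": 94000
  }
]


Data: 7 records
Condition: age > 40

Checking each record:
  Olivia Harris: 42 MATCH
  Frank Brown: 64 MATCH
  Karl Jones: 41 MATCH
  Noah Anderson: 22
  Eve Davis: 30
  Bob Jackson: 43 MATCH
  Rosa Harris: 26

Count: 4

4


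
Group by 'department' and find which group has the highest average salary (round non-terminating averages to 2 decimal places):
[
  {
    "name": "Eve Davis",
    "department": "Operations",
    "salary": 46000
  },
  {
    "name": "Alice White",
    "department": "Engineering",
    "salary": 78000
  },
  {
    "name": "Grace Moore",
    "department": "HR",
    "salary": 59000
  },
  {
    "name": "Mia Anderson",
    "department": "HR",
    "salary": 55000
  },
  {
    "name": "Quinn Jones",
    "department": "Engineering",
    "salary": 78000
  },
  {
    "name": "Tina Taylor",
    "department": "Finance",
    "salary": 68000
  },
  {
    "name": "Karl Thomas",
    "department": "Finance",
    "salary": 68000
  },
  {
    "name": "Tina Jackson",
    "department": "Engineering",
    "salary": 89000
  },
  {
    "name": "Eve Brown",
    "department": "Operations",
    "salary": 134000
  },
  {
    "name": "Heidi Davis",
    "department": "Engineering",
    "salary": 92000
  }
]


Group by: department

Groups:
  Engineering: 4 people, avg salary = 337000/4 = $84250
  Finance: 2 people, avg salary = 136000/2 = $68000
  HR: 2 people, avg salary = 114000/2 = $57000
  Operations: 2 people, avg salary = 180000/2 = $90000

Highest average salary: Operations ($90000)

Operations ($90000)


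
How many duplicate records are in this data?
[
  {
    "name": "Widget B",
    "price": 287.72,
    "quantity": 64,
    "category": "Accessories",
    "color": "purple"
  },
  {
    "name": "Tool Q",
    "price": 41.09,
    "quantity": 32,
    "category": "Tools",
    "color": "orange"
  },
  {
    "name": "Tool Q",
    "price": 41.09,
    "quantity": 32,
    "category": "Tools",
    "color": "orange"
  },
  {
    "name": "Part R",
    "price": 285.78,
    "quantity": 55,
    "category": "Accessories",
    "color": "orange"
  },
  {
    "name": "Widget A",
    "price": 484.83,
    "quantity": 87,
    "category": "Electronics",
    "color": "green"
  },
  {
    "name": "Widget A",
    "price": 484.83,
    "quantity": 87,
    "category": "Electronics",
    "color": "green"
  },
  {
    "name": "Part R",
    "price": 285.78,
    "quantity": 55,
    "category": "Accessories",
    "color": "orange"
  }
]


Checking 7 records for duplicates:

  Row 1: Widget B ($287.72, qty 64)
  Row 2: Tool Q ($41.09, qty 32)
  Row 3: Tool Q ($41.09, qty 32) <-- DUPLICATE
  Row 4: Part R ($285.78, qty 55)
  Row 5: Widget A ($484.83, qty 87)
  Row 6: Widget A ($484.83, qty 87) <-- DUPLICATE
  Row 7: Part R ($285.78, qty 55) <-- DUPLICATE

Duplicates found: 3
Unique records: 4

3 duplicates, 4 unique


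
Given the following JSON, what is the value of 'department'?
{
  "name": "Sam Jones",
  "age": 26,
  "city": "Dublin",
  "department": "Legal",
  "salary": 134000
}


Looking up field 'department'
Value: Legal

Legal


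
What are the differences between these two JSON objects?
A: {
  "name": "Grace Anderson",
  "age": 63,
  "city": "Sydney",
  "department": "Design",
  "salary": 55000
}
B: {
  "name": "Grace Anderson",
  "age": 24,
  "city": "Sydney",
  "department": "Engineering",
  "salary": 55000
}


Comparing each field (in key order):
  name: same
  age: DIFFERENT
  city: same
  department: DIFFERENT
  salary: same
Differences:
  age: 63 -> 24
  department: Design -> Engineering

2 field(s) changed

2 changes: age, department


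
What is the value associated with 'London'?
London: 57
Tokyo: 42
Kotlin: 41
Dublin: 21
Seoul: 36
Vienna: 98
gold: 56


Looking up key 'London'
Value: 57

57


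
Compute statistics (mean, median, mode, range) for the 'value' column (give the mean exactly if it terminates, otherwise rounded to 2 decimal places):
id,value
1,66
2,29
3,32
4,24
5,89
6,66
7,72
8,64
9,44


Data: [66, 29, 32, 24, 89, 66, 72, 64, 44]
Count: 9
Sum: 486
Mean: 486/9 = 54
Sorted: [24, 29, 32, 44, 64, 66, 66, 72, 89]
Median: 64.0
Mode: 66 (2 times)
Range: 89 - 24 = 65
Min: 24, Max: 89

mean=54, median=64.0, mode=66, range=65


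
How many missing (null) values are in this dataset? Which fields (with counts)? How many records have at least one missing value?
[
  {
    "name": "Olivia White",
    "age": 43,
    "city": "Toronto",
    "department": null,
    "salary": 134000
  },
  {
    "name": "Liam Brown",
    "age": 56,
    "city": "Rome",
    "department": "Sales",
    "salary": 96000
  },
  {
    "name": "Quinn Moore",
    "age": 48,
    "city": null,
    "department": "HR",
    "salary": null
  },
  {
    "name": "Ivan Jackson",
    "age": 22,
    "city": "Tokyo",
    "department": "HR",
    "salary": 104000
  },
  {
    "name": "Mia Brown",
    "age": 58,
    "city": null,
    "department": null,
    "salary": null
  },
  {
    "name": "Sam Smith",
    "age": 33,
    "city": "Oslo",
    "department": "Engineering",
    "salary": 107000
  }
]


Checking for missing (null) values in 6 records:

  Olivia White: department
  Liam Brown: complete
  Quinn Moore: city, salary
  Ivan Jackson: complete
  Mia Brown: city, department, salary
  Sam Smith: complete

Per field:
  name: 0 missing
  age: 0 missing
  city: 2 missing
  department: 2 missing
  salary: 2 missing

Total missing values: 6
Records with any missing: 3

6 missing values (city: 2, department: 2, salary: 2); 3 incomplete records


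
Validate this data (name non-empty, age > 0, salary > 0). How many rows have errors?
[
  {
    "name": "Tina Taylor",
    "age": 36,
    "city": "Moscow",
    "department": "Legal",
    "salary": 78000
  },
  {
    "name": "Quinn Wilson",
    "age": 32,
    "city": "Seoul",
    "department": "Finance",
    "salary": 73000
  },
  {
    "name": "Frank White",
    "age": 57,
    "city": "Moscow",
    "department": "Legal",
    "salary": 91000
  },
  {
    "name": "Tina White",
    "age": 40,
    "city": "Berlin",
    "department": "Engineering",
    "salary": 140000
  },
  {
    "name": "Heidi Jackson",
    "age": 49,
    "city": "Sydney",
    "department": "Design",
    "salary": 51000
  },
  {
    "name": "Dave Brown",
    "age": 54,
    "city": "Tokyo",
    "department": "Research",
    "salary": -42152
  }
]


Validating 6 records:
Rules: name non-empty, age > 0, salary > 0

  Row 1 (Tina Taylor): OK
  Row 2 (Quinn Wilson): OK
  Row 3 (Frank White): OK
  Row 4 (Tina White): OK
  Row 5 (Heidi Jackson): OK
  Row 6 (Dave Brown): negative salary: -42152

Total errors: 1

1 errors


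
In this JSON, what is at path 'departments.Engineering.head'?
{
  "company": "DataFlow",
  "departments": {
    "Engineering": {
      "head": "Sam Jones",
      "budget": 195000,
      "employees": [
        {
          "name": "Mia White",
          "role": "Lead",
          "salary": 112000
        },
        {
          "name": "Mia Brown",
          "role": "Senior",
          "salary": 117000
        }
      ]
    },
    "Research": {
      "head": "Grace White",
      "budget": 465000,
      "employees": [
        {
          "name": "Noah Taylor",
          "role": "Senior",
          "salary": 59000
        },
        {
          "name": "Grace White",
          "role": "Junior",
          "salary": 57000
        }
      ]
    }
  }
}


Path: departments.Engineering.head

Navigate:
  -> departments
  -> Engineering
  -> head = 'Sam Jones'

Sam Jones


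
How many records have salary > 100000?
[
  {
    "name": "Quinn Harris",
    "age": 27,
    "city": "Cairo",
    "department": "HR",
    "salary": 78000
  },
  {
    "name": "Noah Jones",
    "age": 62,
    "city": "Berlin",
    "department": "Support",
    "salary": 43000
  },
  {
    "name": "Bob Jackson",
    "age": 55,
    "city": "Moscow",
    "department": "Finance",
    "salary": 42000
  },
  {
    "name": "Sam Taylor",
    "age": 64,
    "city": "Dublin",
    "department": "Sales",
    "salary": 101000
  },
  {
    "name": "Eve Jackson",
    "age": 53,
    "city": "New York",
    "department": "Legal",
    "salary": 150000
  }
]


Data: 5 records
Condition: salary > 100000

Checking each record:
  Quinn Harris: 78000
  Noah Jones: 43000
  Bob Jackson: 42000
  Sam Taylor: 101000 MATCH
  Eve Jackson: 150000 MATCH

Count: 2

2


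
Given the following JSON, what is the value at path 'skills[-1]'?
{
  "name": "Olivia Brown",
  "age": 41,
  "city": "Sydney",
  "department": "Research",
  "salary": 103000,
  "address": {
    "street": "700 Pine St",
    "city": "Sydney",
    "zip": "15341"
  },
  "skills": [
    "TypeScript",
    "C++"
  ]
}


Query: skills[-1]
Path: skills -> last element
Value: C++

C++


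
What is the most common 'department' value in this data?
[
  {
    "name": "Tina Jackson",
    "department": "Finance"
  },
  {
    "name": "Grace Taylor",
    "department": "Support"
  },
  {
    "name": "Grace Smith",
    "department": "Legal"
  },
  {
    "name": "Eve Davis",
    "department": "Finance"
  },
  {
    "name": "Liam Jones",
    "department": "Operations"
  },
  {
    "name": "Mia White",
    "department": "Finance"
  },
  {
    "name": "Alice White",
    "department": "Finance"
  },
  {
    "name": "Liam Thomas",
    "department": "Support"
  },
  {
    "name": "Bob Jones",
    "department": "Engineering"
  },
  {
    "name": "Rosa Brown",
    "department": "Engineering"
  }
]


Counting 'department' values across 10 records:

  Finance: 4 ####
  Support: 2 ##
  Engineering: 2 ##
  Legal: 1 #
  Operations: 1 #

Most common: Finance (4 times)

Finance (4 times)


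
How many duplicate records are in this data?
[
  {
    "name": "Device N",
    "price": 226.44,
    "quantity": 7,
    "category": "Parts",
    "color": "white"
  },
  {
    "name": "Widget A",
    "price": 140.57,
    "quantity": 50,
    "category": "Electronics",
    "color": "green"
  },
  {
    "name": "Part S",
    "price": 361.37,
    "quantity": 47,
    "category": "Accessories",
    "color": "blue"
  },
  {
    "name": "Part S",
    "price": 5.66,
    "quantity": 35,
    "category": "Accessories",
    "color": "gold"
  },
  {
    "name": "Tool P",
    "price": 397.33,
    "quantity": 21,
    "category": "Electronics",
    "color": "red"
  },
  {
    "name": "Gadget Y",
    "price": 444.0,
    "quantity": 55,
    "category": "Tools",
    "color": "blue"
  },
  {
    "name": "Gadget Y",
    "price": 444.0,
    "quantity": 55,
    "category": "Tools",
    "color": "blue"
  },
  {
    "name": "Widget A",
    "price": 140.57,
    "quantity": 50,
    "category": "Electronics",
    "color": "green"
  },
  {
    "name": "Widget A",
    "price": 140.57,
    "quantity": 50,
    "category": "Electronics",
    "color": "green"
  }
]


Checking 9 records for duplicates:

  Row 1: Device N ($226.44, qty 7)
  Row 2: Widget A ($140.57, qty 50)
  Row 3: Part S ($361.37, qty 47)
  Row 4: Part S ($5.66, qty 35)
  Row 5: Tool P ($397.33, qty 21)
  Row 6: Gadget Y ($444.0, qty 55)
  Row 7: Gadget Y ($444.0, qty 55) <-- DUPLICATE
  Row 8: Widget A ($140.57, qty 50) <-- DUPLICATE
  Row 9: Widget A ($140.57, qty 50) <-- DUPLICATE

Duplicates found: 3
Unique records: 6

3 duplicates, 6 unique


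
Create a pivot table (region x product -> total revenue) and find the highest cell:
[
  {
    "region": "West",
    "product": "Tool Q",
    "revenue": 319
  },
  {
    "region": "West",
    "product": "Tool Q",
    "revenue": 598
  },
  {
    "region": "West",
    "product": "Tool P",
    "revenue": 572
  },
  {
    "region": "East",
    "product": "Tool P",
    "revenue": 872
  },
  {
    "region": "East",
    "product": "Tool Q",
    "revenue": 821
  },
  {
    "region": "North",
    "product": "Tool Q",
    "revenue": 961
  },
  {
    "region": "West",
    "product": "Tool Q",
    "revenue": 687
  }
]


Pivot: region (rows) x product (columns) -> total revenue

     Tool P        Tool Q      
East           872           821  
North            0           961  
West           572          1604  

Highest: West / Tool Q = $1604

West / Tool Q = $1604


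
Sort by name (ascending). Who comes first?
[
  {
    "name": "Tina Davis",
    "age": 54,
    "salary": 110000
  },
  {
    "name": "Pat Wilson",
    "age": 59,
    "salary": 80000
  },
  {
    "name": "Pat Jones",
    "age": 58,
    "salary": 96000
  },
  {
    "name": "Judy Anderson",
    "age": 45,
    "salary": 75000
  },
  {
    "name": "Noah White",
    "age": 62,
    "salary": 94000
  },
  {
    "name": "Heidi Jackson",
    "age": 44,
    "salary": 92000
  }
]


Sort by: name (ascending)

Sorted order:
  1. Heidi Jackson (name = Heidi Jackson)
  2. Judy Anderson (name = Judy Anderson)
  3. Noah White (name = Noah White)
  4. Pat Jones (name = Pat Jones)
  5. Pat Wilson (name = Pat Wilson)
  6. Tina Davis (name = Tina Davis)

First: Heidi Jackson

Heidi Jackson
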